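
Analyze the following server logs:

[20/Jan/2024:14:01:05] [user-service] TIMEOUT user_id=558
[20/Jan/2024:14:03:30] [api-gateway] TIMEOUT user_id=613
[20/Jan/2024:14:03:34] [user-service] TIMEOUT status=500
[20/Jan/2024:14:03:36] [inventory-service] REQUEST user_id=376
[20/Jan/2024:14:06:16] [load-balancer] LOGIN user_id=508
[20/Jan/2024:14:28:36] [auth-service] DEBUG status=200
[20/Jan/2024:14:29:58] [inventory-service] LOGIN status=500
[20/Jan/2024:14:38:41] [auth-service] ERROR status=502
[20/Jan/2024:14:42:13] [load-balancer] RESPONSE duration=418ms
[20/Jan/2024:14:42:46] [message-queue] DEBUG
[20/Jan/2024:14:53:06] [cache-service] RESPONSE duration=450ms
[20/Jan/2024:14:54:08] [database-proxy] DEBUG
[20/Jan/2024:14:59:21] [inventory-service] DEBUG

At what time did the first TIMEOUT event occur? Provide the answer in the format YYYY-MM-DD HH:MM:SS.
2024-01-20 14:01:05

To find the first event:

1. Filter for all TIMEOUT events
2. Sort by timestamp
3. Select the first one
4. Timestamp: 2024-01-20 14:01:05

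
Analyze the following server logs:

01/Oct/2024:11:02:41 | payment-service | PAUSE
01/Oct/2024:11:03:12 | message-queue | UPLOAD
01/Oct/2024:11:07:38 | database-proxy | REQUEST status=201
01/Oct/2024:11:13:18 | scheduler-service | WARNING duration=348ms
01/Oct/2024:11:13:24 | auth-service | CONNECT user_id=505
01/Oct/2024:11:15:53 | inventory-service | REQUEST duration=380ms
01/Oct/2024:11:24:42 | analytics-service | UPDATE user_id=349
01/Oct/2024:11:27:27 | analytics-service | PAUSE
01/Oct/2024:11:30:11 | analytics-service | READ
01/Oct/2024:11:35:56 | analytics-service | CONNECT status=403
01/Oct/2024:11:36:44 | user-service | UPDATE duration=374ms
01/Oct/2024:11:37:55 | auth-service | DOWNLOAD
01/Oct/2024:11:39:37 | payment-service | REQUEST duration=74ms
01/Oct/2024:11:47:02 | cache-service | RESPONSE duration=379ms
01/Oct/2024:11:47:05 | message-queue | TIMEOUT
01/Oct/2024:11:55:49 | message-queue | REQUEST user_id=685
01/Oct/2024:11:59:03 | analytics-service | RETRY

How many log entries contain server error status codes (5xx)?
0

To find matching entries:

1. Pattern to match: server error status codes (5xx)
2. Scan each log entry for the pattern
3. Count matches: 0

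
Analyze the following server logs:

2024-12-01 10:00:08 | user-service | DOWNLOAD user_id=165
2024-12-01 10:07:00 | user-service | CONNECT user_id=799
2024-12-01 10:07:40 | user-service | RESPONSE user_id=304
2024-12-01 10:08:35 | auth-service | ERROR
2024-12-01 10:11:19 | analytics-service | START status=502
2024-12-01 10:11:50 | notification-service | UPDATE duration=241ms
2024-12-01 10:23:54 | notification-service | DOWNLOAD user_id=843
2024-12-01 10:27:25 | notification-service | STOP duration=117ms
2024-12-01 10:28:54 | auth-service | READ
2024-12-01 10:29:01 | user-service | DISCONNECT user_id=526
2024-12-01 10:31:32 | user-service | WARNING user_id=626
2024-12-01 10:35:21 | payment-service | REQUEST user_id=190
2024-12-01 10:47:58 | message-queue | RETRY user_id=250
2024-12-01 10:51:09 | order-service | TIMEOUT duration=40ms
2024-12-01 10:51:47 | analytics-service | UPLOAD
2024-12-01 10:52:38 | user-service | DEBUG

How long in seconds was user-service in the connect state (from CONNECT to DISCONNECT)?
1321

To calculate state duration:

1. Find CONNECT event for user-service: 2024-12-01 10:07:00
2. Find DISCONNECT event for user-service: 2024-12-01 10:29:01
3. Calculate duration: 2024-12-01 10:29:01 - 2024-12-01 10:07:00 = 1321 seconds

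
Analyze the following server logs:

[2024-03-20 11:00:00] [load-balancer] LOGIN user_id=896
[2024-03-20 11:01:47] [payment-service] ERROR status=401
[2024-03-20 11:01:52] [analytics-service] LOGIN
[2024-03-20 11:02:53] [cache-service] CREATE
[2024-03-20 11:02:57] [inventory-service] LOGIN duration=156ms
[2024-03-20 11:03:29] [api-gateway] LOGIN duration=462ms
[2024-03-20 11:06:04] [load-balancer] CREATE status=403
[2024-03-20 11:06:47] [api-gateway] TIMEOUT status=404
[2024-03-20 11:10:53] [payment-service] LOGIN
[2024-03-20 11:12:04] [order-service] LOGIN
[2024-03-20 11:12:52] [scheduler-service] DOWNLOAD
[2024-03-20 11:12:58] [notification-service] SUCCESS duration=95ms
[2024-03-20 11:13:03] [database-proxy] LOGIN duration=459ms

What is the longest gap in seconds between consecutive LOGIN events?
444

To find the longest gap:

1. Extract all LOGIN events in chronological order
2. Calculate time differences between consecutive events
3. Find the maximum difference
4. Longest gap: 444 seconds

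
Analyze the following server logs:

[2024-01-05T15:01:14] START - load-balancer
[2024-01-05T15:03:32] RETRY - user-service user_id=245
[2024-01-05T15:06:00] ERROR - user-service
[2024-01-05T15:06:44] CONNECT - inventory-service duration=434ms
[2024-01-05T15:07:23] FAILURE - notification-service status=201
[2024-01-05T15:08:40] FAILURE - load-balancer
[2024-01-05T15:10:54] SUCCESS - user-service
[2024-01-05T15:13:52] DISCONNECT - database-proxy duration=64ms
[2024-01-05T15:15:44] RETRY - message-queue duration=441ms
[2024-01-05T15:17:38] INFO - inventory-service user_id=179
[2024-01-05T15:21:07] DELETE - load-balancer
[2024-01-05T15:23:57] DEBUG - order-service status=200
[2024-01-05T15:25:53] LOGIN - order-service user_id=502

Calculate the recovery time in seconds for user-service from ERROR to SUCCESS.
294

To calculate recovery time:

1. Find ERROR event for user-service: 2024-01-05T15:06:00
2. Find next SUCCESS event for user-service: 2024-01-05T15:10:54
3. Recovery time: 2024-01-05T15:10:54 - 2024-01-05T15:06:00 = 294 seconds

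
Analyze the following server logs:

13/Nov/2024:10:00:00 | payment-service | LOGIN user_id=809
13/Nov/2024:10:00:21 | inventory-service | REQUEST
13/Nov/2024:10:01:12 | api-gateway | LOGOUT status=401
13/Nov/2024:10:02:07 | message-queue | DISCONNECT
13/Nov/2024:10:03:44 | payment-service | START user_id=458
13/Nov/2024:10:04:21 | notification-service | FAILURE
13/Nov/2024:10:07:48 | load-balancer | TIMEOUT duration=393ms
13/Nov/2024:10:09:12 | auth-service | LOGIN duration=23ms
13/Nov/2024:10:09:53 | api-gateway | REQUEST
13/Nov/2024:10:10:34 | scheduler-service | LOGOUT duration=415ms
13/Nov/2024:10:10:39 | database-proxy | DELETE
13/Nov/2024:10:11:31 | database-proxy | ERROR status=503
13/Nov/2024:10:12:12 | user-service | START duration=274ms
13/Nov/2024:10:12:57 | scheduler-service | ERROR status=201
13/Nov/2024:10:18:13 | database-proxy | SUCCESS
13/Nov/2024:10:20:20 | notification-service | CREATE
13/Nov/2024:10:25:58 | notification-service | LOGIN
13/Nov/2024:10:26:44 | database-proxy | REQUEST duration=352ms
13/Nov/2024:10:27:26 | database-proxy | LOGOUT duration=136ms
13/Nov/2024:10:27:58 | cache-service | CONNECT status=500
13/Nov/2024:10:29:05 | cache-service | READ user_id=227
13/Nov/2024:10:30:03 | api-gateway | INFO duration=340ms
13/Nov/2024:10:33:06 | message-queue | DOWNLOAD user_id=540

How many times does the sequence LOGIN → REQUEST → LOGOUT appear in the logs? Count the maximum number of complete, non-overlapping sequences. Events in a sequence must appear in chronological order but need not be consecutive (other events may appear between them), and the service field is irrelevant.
3

To count sequences:

1. Look for pattern: LOGIN → REQUEST → LOGOUT
2. Greedily scan the log in chronological order, matching each sequence element in turn (ignoring service)
3. Each time the full pattern completes, increment the count and restart matching from the next event
4. Complete non-overlapping sequences found: 3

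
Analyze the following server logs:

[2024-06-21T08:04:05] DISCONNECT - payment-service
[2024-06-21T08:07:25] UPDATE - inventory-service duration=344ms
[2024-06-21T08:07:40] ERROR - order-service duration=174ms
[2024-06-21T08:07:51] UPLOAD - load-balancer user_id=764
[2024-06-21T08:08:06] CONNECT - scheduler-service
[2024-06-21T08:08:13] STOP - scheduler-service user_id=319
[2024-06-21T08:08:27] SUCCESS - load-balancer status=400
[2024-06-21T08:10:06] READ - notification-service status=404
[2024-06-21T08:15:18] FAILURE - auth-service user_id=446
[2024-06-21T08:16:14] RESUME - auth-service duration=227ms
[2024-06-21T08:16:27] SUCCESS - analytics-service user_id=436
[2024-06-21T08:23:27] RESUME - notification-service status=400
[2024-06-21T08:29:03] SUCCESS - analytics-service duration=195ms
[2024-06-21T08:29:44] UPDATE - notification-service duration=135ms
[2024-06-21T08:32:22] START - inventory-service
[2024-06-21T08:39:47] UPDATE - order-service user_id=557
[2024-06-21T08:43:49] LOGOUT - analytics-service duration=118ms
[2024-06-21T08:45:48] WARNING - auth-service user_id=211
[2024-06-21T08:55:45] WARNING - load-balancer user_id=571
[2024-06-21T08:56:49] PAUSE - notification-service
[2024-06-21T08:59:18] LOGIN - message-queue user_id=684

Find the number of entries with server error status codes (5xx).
0

To find matching entries:

1. Pattern to match: server error status codes (5xx)
2. Scan each log entry for the pattern
3. Count matches: 0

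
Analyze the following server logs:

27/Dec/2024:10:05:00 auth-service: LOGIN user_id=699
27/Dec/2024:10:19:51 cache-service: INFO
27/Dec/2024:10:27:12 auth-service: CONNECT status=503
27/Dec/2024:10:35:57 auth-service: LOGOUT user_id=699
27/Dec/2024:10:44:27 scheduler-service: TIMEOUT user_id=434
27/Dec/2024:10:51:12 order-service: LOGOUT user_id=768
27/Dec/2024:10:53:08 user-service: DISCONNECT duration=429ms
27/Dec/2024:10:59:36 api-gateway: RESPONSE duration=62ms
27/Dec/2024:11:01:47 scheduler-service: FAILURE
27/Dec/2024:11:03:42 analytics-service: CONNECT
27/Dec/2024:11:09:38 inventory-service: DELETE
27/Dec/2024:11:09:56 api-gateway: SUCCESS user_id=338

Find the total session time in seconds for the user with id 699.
1857

To calculate session duration:

1. Find LOGIN event for user_id=699: 27/Dec/2024:10:05:00
2. Find LOGOUT event for user_id=699: 27/Dec/2024:10:35:57
3. Session duration: 27/Dec/2024:10:35:57 - 27/Dec/2024:10:05:00 = 1857 seconds (30 minutes)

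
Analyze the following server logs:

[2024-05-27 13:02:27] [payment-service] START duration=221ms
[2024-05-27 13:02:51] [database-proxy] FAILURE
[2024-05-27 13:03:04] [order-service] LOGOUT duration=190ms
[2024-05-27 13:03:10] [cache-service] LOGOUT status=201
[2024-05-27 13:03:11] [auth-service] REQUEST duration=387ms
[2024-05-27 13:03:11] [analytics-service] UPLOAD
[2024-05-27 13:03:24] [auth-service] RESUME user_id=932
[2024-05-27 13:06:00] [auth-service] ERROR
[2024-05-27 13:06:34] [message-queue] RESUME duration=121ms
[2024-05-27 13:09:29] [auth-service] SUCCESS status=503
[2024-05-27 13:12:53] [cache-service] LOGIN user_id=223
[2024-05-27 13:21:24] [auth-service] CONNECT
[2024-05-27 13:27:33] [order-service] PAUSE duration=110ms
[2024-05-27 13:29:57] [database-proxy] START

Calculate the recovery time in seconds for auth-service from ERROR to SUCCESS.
209

To calculate recovery time:

1. Find ERROR event for auth-service: 2024-05-27 13:06:00
2. Find next SUCCESS event for auth-service: 2024-05-27 13:09:29
3. Recovery time: 2024-05-27 13:09:29 - 2024-05-27 13:06:00 = 209 seconds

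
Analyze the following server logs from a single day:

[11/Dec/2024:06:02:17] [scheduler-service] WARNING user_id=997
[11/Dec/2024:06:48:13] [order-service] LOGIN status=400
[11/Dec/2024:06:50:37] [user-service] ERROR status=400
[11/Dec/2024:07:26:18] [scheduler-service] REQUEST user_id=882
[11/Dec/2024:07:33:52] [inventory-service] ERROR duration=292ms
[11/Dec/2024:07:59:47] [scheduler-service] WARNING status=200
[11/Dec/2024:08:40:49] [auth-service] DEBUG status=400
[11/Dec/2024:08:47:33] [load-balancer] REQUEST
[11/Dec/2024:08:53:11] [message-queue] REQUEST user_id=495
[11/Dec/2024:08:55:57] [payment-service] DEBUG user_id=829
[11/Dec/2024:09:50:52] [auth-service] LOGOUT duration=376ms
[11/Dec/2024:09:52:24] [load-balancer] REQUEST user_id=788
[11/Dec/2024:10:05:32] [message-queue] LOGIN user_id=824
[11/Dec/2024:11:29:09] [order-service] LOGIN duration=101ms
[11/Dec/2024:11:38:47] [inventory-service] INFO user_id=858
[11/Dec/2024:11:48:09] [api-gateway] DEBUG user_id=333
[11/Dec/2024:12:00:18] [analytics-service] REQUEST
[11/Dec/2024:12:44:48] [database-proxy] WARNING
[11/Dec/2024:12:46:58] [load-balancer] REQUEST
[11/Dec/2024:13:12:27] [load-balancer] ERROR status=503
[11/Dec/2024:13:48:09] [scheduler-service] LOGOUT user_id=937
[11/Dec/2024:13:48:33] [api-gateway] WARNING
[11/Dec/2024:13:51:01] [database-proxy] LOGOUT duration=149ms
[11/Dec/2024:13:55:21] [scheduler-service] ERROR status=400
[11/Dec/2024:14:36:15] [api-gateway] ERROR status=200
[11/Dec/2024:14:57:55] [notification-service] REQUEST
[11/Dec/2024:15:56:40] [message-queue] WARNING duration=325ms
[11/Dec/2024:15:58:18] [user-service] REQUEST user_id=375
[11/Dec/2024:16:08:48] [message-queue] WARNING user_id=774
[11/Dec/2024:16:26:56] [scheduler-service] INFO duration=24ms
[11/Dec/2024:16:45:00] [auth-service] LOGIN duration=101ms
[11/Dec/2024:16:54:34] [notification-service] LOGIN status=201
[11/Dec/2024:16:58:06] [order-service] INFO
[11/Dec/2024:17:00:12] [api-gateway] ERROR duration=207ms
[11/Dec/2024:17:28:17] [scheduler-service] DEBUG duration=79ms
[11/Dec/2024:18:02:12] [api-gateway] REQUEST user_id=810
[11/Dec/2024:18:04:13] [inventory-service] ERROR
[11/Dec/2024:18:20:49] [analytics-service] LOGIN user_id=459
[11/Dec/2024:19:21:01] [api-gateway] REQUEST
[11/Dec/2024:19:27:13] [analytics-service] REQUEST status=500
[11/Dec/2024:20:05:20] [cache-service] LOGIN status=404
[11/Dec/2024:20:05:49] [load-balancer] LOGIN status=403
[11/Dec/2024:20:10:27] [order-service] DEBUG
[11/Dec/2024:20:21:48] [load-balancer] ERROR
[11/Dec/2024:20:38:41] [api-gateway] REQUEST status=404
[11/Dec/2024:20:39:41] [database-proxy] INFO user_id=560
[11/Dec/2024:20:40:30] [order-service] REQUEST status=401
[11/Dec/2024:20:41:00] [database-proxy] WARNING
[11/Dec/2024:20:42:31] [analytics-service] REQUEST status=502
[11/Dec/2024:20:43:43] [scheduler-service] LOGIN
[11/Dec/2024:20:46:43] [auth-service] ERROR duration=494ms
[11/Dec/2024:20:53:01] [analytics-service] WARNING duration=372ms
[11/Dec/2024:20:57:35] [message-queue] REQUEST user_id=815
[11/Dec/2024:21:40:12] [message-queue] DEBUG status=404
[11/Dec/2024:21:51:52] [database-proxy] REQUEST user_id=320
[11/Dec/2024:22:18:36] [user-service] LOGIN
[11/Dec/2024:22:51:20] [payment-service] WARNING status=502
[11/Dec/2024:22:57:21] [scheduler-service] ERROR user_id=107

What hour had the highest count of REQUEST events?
20

To find the peak hour:

1. Group all REQUEST events by hour
2. Count events in each hour
3. Find hour with maximum count
4. Peak hour: 20 (with 4 events)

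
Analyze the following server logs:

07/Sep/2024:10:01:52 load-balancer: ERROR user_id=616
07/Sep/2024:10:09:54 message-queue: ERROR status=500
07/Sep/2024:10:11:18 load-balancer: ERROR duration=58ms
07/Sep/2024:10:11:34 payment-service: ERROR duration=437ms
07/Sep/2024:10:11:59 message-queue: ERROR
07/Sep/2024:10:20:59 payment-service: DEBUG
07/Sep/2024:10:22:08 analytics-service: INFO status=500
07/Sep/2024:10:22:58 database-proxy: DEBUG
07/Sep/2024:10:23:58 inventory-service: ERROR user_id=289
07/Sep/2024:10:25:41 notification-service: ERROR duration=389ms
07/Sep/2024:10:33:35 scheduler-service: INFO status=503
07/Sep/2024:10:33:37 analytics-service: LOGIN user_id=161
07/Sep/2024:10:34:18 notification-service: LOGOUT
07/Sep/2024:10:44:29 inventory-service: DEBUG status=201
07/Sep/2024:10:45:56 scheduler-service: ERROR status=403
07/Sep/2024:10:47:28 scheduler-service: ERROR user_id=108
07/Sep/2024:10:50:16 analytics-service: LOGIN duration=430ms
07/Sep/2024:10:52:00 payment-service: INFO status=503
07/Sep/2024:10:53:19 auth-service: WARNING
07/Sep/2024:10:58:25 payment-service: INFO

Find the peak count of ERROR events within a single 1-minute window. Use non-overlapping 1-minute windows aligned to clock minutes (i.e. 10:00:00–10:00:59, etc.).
3

To find the burst window:

1. Divide the log period into non-overlapping 1-minute windows starting at 10:00
2. Count ERROR events in each window
3. Find the window with maximum count
4. Maximum events in a window: 3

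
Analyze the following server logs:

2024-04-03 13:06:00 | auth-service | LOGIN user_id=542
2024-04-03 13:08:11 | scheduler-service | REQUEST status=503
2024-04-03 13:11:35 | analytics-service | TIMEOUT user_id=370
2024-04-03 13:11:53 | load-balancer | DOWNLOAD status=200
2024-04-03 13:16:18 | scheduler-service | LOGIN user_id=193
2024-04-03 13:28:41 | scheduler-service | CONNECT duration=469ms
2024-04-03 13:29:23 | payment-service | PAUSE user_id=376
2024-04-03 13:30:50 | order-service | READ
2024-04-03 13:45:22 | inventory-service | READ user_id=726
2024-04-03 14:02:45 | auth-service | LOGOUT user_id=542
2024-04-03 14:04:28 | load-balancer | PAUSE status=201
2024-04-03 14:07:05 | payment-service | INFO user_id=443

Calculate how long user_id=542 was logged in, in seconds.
3405

To calculate session duration:

1. Find LOGIN event for user_id=542: 2024-04-03 13:06:00
2. Find LOGOUT event for user_id=542: 2024-04-03 14:02:45
3. Session duration: 2024-04-03 14:02:45 - 2024-04-03 13:06:00 = 3405 seconds (56 minutes)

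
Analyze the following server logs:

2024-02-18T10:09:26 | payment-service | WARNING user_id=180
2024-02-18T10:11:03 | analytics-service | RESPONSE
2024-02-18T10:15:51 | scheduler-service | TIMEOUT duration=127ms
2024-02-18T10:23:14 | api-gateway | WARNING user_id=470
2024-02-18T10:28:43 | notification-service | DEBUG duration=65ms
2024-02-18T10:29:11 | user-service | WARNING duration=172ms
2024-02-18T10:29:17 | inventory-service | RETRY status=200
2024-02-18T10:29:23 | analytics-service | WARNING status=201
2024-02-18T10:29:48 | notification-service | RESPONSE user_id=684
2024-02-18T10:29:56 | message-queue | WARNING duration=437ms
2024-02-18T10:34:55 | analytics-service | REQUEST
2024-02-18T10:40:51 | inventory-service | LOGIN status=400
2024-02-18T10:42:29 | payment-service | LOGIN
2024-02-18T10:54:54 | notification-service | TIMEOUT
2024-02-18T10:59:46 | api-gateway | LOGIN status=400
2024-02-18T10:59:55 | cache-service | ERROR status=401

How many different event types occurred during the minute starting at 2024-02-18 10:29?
3

To count unique event types:

1. Filter events in the minute starting at 2024-02-18 10:29
2. Extract event types from matching entries
3. Count unique types: 3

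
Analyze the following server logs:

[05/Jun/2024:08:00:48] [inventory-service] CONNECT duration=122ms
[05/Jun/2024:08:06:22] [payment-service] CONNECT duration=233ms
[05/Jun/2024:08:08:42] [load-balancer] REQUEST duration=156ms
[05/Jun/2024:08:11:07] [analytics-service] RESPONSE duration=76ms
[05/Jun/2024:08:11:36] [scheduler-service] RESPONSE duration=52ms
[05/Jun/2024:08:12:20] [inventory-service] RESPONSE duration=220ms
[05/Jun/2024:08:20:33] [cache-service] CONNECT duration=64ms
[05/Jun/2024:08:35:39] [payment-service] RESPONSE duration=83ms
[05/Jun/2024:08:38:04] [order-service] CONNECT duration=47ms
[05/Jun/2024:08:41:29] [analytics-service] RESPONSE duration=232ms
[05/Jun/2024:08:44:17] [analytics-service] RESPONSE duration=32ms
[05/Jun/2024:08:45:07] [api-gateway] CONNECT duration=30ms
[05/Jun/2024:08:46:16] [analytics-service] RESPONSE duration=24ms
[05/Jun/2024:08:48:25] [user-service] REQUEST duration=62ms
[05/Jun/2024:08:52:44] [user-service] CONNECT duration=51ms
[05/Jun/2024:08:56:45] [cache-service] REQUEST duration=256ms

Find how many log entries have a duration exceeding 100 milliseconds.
6

To count timeouts:

1. Threshold: 100ms
2. Extract duration from each log entry
3. Count entries where duration > 100
4. Timeout count: 6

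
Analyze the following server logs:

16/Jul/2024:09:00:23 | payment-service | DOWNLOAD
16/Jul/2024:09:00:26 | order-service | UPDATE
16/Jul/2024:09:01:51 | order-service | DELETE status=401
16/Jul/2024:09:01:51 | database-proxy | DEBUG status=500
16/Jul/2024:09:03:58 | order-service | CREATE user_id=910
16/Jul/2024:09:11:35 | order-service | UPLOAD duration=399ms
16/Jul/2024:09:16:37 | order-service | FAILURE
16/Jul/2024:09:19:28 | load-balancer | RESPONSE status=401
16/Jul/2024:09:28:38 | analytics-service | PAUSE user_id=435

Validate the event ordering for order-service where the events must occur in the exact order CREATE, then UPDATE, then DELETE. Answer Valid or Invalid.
Invalid

To validate ordering:

1. Required order: CREATE → UPDATE → DELETE
2. Rule: the events must occur in the exact order CREATE, then UPDATE, then DELETE
3. Check actual order of events for order-service
4. Result: Invalid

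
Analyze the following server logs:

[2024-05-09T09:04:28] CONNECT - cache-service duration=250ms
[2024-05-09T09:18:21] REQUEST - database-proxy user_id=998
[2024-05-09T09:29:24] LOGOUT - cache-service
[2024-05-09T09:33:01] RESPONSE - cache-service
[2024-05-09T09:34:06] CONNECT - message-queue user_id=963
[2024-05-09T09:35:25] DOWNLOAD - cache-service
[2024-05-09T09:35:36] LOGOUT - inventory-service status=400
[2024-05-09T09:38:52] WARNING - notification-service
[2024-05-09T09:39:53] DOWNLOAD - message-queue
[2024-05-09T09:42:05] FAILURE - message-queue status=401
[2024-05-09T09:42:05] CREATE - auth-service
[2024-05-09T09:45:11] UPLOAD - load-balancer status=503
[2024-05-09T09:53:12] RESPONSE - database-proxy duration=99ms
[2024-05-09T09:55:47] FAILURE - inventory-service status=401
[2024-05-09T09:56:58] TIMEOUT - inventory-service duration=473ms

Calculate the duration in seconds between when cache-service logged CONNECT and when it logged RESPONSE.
1713

To find the time between events:

1. Locate the first CONNECT event for cache-service: 2024-05-09T09:04:28
2. Locate the first RESPONSE event for cache-service: 2024-05-09T09:33:01
3. Calculate the difference: 2024-05-09T09:33:01 - 2024-05-09T09:04:28 = 1713 seconds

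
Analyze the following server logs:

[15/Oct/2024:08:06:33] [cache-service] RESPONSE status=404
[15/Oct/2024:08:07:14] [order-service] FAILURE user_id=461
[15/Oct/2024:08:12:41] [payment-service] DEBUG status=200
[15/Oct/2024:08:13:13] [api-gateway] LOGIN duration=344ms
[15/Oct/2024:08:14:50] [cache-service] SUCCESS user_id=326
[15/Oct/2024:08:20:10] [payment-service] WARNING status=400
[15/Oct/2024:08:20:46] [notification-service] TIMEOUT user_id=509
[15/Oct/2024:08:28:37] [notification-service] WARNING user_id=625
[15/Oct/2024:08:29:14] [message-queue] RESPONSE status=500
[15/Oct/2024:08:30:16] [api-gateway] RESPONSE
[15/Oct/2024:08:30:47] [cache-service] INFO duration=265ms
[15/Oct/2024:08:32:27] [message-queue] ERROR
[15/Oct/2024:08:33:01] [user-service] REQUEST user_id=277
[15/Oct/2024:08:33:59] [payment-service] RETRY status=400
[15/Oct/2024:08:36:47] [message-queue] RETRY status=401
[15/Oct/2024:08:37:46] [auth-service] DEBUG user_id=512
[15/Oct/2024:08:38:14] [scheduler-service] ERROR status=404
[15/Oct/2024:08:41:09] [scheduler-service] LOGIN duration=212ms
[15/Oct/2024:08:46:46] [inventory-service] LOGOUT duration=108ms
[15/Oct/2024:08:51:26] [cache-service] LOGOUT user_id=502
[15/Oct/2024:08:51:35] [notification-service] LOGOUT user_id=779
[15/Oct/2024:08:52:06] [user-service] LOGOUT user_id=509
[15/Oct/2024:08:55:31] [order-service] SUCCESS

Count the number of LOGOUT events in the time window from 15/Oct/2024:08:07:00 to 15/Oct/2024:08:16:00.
0

To count events in the time window:

1. Window boundaries: 15/Oct/2024:08:07:00 to 15/Oct/2024:08:16:00
2. Filter for LOGOUT events within this window
3. Count matching events: 0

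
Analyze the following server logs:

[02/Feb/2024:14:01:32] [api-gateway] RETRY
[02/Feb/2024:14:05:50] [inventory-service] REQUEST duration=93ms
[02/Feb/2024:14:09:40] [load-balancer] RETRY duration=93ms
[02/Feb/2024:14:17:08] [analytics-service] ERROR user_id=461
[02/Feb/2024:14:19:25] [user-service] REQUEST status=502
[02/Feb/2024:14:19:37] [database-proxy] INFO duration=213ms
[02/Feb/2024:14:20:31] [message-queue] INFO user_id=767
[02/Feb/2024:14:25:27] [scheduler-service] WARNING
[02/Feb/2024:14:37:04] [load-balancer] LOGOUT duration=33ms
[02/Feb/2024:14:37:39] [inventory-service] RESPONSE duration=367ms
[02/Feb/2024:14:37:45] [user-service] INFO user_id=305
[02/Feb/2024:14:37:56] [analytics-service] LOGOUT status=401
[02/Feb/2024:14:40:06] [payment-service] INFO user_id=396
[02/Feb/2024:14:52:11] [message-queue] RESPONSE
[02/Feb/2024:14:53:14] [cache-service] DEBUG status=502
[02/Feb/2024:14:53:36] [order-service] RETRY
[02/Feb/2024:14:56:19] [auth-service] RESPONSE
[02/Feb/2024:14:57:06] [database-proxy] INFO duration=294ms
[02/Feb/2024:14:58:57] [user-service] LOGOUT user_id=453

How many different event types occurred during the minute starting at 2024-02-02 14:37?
3

To count unique event types:

1. Filter events in the minute starting at 2024-02-02 14:37
2. Extract event types from matching entries
3. Count unique types: 3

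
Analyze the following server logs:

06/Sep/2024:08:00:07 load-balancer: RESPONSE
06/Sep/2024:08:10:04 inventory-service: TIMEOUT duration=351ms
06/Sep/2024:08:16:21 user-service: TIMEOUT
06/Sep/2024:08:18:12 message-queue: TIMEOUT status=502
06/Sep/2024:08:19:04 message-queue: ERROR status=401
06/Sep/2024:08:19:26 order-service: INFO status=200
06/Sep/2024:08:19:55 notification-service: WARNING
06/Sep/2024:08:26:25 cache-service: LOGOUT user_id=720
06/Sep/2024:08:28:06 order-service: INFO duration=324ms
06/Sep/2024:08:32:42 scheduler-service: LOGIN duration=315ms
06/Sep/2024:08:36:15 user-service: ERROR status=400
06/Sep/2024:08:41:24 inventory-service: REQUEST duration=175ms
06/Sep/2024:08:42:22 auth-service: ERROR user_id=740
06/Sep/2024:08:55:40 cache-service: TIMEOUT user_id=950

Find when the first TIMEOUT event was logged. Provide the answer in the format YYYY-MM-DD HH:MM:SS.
2024-09-06 08:10:04

To find the first event:

1. Filter for all TIMEOUT events
2. Sort by timestamp
3. Select the first one
4. Timestamp: 2024-09-06 08:10:04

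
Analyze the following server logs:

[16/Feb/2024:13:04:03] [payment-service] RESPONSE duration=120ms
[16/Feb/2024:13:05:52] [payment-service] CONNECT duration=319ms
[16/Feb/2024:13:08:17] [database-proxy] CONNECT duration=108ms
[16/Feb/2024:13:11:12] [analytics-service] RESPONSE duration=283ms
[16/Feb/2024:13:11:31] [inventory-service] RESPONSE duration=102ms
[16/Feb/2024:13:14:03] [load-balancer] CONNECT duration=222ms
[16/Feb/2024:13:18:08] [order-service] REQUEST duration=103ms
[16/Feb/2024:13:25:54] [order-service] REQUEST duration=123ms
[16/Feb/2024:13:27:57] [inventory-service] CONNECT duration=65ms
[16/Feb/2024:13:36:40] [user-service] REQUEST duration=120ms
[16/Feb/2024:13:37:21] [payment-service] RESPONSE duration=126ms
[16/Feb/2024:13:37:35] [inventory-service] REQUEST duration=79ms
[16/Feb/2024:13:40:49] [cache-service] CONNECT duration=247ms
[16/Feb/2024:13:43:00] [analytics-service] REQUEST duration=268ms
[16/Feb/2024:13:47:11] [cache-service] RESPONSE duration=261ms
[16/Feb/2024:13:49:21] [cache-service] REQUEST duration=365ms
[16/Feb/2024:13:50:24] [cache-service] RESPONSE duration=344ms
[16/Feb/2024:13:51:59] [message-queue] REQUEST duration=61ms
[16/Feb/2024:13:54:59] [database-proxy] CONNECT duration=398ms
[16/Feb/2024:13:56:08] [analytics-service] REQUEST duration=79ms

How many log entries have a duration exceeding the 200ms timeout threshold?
9

To count timeouts:

1. Threshold: 200ms
2. Extract duration from each log entry
3. Count entries where duration > 200
4. Timeout count: 9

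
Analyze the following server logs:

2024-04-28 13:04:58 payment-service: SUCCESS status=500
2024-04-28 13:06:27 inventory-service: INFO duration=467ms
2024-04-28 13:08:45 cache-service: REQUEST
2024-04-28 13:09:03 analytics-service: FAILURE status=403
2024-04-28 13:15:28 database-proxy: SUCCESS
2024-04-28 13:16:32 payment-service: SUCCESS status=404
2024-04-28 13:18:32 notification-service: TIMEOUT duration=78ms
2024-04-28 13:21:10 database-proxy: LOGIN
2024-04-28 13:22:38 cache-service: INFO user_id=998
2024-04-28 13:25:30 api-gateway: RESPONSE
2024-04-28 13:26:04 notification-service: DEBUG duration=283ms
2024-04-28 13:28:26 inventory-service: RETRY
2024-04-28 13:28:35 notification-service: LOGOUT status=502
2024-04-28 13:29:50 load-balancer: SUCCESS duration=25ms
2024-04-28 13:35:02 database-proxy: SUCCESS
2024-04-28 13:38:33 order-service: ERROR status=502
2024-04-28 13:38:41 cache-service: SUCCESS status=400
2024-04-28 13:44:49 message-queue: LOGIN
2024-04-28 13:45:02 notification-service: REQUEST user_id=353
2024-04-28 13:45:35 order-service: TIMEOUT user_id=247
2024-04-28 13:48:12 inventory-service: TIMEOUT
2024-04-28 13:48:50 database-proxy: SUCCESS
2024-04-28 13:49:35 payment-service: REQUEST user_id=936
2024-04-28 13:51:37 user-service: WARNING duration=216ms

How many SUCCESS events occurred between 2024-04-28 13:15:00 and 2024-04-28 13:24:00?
2

To count events in the time window:

1. Window boundaries: 2024-04-28 13:15:00 to 2024-04-28 13:24:00
2. Filter for SUCCESS events within this window
3. Count matching events: 2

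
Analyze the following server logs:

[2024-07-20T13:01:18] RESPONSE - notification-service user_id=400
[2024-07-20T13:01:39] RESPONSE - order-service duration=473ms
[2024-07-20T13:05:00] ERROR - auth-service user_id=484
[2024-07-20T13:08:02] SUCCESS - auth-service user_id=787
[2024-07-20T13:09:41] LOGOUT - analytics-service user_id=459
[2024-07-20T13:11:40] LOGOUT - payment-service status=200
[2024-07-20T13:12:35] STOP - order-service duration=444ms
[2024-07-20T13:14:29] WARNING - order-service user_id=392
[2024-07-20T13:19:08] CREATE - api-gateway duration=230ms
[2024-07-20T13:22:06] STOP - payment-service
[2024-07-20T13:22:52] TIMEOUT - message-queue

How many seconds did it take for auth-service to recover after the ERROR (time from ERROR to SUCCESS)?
182

To calculate recovery time:

1. Find ERROR event for auth-service: 2024-07-20T13:05:00
2. Find next SUCCESS event for auth-service: 2024-07-20T13:08:02
3. Recovery time: 2024-07-20T13:08:02 - 2024-07-20T13:05:00 = 182 seconds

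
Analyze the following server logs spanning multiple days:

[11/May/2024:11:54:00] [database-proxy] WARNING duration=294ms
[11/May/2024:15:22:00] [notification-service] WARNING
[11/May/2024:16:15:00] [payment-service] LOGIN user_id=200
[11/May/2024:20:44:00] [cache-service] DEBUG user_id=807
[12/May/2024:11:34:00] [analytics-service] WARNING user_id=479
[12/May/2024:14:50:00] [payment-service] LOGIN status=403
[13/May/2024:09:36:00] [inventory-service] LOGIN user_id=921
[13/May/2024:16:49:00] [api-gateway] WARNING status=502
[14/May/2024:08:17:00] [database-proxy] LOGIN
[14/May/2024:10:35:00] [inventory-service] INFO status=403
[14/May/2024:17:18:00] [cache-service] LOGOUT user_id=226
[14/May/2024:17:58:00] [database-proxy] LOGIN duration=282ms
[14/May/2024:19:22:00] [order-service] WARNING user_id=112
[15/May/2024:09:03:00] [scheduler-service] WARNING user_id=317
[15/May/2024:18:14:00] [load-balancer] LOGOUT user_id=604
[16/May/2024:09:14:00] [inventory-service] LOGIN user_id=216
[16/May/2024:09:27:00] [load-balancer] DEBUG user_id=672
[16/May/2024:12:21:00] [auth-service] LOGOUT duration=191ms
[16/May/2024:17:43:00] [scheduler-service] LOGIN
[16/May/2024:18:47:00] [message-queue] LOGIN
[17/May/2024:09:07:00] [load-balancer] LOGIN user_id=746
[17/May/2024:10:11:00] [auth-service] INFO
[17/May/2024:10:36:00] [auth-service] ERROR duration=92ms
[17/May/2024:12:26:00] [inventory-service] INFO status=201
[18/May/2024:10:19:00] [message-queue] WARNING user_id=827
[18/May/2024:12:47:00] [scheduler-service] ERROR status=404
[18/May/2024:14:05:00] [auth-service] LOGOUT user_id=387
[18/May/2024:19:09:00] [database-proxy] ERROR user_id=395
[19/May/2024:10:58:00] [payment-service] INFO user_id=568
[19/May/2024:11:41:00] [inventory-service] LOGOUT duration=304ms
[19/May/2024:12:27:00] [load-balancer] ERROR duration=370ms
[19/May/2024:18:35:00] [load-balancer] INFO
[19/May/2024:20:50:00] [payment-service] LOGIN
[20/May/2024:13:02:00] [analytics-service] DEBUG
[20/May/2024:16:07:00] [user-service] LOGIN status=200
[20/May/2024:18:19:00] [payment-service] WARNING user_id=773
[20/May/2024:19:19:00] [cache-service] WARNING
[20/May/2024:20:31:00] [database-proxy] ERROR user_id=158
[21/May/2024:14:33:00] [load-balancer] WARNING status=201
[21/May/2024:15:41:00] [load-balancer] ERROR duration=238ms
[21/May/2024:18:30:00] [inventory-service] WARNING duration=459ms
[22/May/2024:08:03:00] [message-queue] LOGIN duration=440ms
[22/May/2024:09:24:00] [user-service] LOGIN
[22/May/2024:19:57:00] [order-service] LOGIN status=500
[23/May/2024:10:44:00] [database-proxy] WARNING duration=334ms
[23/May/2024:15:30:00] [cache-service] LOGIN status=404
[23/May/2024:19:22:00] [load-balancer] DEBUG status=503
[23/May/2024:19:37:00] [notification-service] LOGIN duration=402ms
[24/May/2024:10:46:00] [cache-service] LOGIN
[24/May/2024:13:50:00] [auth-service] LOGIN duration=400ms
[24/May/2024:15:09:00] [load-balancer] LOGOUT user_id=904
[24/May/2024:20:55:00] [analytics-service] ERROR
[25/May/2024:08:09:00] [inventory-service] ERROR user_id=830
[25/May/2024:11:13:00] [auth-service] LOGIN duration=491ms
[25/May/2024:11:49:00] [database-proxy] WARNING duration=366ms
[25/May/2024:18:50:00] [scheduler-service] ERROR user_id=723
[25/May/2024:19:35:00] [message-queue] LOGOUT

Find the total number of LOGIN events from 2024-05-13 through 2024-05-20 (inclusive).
9

To filter by date range:

1. Date range: 2024-05-13 through 2024-05-20, both dates inclusive
2. Filter for LOGIN events whose date falls in this range
3. Count matching events: 9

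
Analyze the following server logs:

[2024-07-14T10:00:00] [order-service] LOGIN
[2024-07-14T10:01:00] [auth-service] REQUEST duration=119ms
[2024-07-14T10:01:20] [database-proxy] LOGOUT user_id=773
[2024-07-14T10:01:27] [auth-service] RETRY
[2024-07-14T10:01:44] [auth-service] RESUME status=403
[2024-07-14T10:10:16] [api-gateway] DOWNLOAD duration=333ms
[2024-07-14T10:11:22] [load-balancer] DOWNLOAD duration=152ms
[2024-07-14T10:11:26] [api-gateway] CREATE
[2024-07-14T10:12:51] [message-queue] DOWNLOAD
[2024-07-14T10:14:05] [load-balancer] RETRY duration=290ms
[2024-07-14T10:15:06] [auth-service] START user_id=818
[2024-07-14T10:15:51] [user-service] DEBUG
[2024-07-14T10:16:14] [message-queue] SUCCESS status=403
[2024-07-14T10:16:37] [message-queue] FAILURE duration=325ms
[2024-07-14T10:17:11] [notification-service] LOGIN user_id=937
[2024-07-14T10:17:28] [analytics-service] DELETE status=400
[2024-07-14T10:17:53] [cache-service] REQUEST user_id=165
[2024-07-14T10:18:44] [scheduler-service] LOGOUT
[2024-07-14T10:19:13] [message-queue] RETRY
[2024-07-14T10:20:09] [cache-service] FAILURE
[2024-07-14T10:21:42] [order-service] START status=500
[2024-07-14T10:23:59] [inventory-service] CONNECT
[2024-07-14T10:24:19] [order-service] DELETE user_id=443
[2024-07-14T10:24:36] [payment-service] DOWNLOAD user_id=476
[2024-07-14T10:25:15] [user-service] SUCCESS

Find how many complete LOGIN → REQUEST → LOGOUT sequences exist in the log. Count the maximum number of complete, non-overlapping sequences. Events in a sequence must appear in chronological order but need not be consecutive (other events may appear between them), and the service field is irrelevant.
2

To count sequences:

1. Look for pattern: LOGIN → REQUEST → LOGOUT
2. Greedily scan the log in chronological order, matching each sequence element in turn (ignoring service)
3. Each time the full pattern completes, increment the count and restart matching from the next event
4. Complete non-overlapping sequences found: 2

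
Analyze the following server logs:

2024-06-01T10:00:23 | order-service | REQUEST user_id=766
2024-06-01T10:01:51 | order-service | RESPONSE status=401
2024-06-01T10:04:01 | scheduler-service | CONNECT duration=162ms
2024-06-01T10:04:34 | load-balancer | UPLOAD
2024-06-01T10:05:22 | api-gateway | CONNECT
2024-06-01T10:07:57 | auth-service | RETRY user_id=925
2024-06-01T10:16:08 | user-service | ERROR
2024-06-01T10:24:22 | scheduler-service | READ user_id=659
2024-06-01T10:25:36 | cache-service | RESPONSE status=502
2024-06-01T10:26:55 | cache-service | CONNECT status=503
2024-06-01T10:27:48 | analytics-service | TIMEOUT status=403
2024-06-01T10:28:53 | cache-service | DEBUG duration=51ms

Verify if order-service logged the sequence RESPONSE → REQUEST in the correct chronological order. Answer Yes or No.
No

To verify sequence order:

1. Find all events in sequence RESPONSE → REQUEST for order-service
2. Extract their timestamps
3. Check if timestamps are in ascending order
4. Result: No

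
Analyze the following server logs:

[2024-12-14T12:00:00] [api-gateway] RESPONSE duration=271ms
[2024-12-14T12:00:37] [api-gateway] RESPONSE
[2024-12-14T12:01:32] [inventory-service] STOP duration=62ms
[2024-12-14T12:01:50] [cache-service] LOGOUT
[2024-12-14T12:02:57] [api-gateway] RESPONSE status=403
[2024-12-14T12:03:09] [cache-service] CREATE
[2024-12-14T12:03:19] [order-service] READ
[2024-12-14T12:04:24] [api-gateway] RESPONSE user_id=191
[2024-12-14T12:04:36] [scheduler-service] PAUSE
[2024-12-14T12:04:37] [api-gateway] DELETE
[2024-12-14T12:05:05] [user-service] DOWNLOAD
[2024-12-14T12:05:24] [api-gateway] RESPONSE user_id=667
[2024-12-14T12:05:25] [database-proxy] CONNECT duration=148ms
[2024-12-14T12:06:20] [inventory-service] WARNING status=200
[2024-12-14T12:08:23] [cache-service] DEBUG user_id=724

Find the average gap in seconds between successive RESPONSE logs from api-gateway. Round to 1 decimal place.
81.0

To calculate average interval:

1. Find all RESPONSE events for api-gateway in order
2. Calculate time gaps between consecutive events
3. Compute mean of gaps: 324 / 4 = 81.0 seconds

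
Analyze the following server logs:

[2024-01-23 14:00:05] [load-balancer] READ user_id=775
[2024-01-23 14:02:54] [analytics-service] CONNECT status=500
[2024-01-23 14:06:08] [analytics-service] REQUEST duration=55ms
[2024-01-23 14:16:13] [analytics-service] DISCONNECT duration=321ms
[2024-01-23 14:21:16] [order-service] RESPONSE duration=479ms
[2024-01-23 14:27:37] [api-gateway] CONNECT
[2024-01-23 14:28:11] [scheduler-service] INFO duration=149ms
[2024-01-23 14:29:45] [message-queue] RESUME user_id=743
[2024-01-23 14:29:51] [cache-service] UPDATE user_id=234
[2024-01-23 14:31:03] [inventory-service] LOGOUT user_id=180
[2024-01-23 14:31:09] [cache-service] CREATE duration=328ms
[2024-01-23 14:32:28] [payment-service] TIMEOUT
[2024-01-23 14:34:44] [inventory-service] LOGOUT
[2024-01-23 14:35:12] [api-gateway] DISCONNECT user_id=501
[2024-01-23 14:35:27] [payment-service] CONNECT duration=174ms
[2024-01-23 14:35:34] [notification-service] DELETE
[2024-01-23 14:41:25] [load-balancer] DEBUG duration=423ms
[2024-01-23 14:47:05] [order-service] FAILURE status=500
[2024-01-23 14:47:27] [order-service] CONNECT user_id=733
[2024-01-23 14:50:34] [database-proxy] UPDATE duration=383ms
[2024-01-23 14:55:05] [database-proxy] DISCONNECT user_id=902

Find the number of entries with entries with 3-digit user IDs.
7

To find matching entries:

1. Pattern to match: entries with 3-digit user IDs
2. Scan each log entry for the pattern
3. Count matches: 7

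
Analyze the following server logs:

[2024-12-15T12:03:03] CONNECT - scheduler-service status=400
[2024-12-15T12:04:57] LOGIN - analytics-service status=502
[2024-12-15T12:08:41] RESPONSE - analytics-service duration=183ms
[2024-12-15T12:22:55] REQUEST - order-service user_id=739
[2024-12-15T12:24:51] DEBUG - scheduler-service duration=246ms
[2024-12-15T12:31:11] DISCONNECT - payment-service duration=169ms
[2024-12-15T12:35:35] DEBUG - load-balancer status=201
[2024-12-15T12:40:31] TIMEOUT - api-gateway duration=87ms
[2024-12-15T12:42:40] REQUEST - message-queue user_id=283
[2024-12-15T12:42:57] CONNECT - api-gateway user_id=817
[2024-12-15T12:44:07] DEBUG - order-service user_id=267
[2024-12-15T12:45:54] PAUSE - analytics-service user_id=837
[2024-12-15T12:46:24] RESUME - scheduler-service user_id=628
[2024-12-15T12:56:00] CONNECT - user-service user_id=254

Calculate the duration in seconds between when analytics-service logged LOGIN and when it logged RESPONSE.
224

To find the time between events:

1. Locate the first LOGIN event for analytics-service: 2024-12-15T12:04:57
2. Locate the first RESPONSE event for analytics-service: 2024-12-15T12:08:41
3. Calculate the difference: 2024-12-15T12:08:41 - 2024-12-15T12:04:57 = 224 seconds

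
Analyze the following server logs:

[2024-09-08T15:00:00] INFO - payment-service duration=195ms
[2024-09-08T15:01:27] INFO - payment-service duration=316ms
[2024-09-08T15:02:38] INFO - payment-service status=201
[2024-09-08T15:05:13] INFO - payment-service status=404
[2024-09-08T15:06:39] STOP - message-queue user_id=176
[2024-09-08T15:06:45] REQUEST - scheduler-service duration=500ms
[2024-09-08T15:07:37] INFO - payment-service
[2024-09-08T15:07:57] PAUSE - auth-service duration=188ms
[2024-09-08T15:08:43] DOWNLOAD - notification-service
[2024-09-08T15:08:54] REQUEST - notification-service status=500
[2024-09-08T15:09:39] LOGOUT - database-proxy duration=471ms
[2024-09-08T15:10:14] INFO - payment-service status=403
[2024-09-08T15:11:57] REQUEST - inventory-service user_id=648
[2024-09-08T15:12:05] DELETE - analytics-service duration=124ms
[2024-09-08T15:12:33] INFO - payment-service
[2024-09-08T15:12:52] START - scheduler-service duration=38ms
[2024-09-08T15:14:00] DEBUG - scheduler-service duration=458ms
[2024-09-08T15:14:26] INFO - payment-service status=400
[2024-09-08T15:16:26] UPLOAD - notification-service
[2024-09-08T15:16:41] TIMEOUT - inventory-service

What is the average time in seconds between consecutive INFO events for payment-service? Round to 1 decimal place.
123.7

To calculate average interval:

1. Find all INFO events for payment-service in order
2. Calculate time gaps between consecutive events
3. Compute mean of gaps: 866 / 7 = 123.7 seconds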